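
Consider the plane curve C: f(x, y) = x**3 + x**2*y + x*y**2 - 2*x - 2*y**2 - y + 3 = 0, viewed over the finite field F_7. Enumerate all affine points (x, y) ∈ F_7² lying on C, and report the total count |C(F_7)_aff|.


Affine F_7-points: {(0, 1), (0, 2), (1, 3), (1, 4), (2, 0), (5, 3)}; count = 6.

For each of the 49 pairs (x, y) ∈ F_7², evaluate f(x, y) mod 7. Record the zeros.
  x = 0: [0↦3, 1↦0, 2↦0, 3↦3, 4↦2, 5↦4, 6↦2]  zeros at y ∈ {1, 2}
  x = 1: [0↦2, 1↦1, 2↦5, 3↦0, 4↦0, 5↦5, 6↦1]  zeros at y ∈ {3, 4}
  x = 2: [0↦0, 1↦3, 2↦6, 3↦2, 4↦5, 5↦1, 6↦4]  zeros at y ∈ {0}
  x = 3: [0↦3, 1↦5, 2↦2, 3↦1, 4↦2, 5↦5, 6↦3]  zeros at y ∈ ∅
  x = 4: [0↦3, 1↦6, 2↦6, 3↦3, 4↦4, 5↦2, 6↦4]  zeros at y ∈ ∅
  x = 5: [0↦6, 1↦5, 2↦3, 3↦0, 4↦3, 5↦5, 6↦6]  zeros at y ∈ {3}
  x = 6: [0↦4, 1↦1, 2↦6, 3↦5, 4↦5, 5↦6, 6↦1]  zeros at y ∈ ∅
Collecting zeros: affine points = {(0, 1), (0, 2), (1, 3), (1, 4), (2, 0), (5, 3)}.
Total count |C(F_7)_aff| = 6.


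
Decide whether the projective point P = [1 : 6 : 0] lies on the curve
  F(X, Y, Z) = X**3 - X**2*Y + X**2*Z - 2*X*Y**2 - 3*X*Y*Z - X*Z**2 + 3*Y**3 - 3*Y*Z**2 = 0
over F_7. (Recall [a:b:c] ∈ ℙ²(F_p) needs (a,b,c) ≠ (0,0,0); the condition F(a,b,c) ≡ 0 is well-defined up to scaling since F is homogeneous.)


F(1,6,0) ≡ 4 (mod 7); P is NOT on the curve.

Evaluate F(1, 6, 0) term-by-term (mod 7).
  X**3 ↦ 1·1·1·1 = 1
  -X**2*Y ↦ -1·1·6·1 = -6
  X**2*Z ↦ 1·1·1·0 = 0
  -2*X*Y**2 ↦ -2·1·36·1 = -72
  -3*X*Y*Z ↦ -3·1·6·0 = 0
  -X*Z**2 ↦ -1·1·1·0 = 0
  3*Y**3 ↦ 3·1·216·1 = 648
  -3*Y*Z**2 ↦ -3·1·6·0 = 0
Sum: F(1, 6, 0) = (1) + (-6) + (0) + (-72) + (0) + (0) + (648) + (0) = 571.
Reducing mod 7: 571 ≡ 4 (mod 7).
Since F(a, b, c) ≡ 4 ≠ 0 (mod 7), P does NOT lie on the curve.


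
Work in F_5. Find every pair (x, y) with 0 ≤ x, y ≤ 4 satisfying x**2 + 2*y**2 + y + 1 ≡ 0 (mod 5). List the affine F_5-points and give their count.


Affine F_5-points: {(1, 1), (2, 0), (2, 2), (3, 0), (3, 2), (4, 1)}; count = 6.

For each of the 25 pairs (x, y) ∈ F_5², evaluate f(x, y) mod 5. Record the zeros.
  x = 0: [0↦1, 1↦4, 2↦1, 3↦2, 4↦2]  zeros at y ∈ ∅
  x = 1: [0↦2, 1↦0, 2↦2, 3↦3, 4↦3]  zeros at y ∈ {1}
  x = 2: [0↦0, 1↦3, 2↦0, 3↦1, 4↦1]  zeros at y ∈ {0, 2}
  x = 3: [0↦0, 1↦3, 2↦0, 3↦1, 4↦1]  zeros at y ∈ {0, 2}
  x = 4: [0↦2, 1↦0, 2↦2, 3↦3, 4↦3]  zeros at y ∈ {1}
Collecting zeros: affine points = {(1, 1), (2, 0), (2, 2), (3, 0), (3, 2), (4, 1)}.
Total count |C(F_5)_aff| = 6.


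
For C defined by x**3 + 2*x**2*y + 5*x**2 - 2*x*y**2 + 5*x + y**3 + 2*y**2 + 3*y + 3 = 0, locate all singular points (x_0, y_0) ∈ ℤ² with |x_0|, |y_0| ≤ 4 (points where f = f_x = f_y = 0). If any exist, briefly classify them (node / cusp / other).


Singular points: {(-1, -1)}; classification: cusp.

Compute partial derivatives:
  f_x = 3*x**2 + 4*x*y + 10*x - 2*y**2 + 5.
  f_y = 2*x**2 - 4*x*y + 3*y**2 + 4*y + 3.
Scan x_0 ∈ {−4, ..., 4}. For each x_0, f_y(x_0, y) is a polynomial in y; find its integer roots y ∈ {−4, ..., 4}, then test f_x and f at those candidates.
  x = -4: f_y(-4, y) = 3*y**2 + 20*y + 35; no integer root y with |y| ≤ 4.
  x = -3: f_y(-3, y) = 3*y**2 + 16*y + 21; vanishes at y ∈ {-3}. (-3, -3): f_x = 20 ≠ 0.
  x = -2: f_y(-2, y) = 3*y**2 + 12*y + 11; no integer root y with |y| ≤ 4.
  x = -1: f_y(-1, y) = 3*y**2 + 8*y + 5; vanishes at y ∈ {-1}. (-1, -1): f_x = 0, f = 0 — SINGULAR.
  x = 0: f_y(0, y) = 3*y**2 + 4*y + 3; no integer root y with |y| ≤ 4.
  x = 1: f_y(1, y) = 3*y**2 + 5; no integer root y with |y| ≤ 4.
  x = 2: f_y(2, y) = 3*y**2 - 4*y + 11; no integer root y with |y| ≤ 4.
  x = 3: f_y(3, y) = 3*y**2 - 8*y + 21; no integer root y with |y| ≤ 4.
  x = 4: f_y(4, y) = 3*y**2 - 12*y + 35; no integer root y with |y| ≤ 4.
Only singular point on the grid: (-1, -1).
Classify: substitute x = -1 + u, y = -1 + v and expand: f = u**3 + 2*u**2*v - 2*u*v**2 + v**3 + v**2.
No constant or linear terms (consistent with a singular point). Quadratic part: v**2. Cubic part: u**3 + 2*u**2*v - 2*u*v**2 + v**3.
The quadratic part v**2 is a perfect square, so there is a single (double) tangent line v = 0, i.e. y = -1. Restricting the cubic part to that line (v = 0) leaves u**3 ≠ 0, so f is not divisible by v and the branch is v² ≈ -u**3 to lowest order — this is a cusp.
Classification: cusp.


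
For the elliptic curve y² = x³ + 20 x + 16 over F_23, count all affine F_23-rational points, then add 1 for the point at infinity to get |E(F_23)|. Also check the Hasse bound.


Affine points = {(0, 4), (0, 19), (2, 8), (2, 15), (7, 4), (7, 19), (11, 7), (11, 16), (12, 11), (12, 12), (13, 9), (13, 14), (14, 2), (14, 21), (16, 4), (16, 19), (17, 5), (17, 18), (22, 8), (22, 15)}; affine count = 20; |E(F_23)| = 21.

Discriminant check: Δ ∝ 4a³ + 27b² = 4·20³ + 27·16² = 4·8000 + 27·256 ≡ 19 (mod 23). Nonzero ⇒ E is nonsingular.
For each x ∈ F_23, compute rhs = x³ + 20·x + 16 mod 23, then count y ∈ F_23 with y² ≡ rhs.
  x = 0: rhs = 16, matching y values: 4, 19 (2 points).
  x = 1: rhs = 14, matching y values: none (0 points).
  x = 2: rhs = 18, matching y values: 8, 15 (2 points).
  x = 3: rhs = 11, matching y values: none (0 points).
  x = 4: rhs = 22, matching y values: none (0 points).
  x = 5: rhs = 11, matching y values: none (0 points).
  x = 6: rhs = 7, matching y values: none (0 points).
  x = 7: rhs = 16, matching y values: 4, 19 (2 points).
  x = 8: rhs = 21, matching y values: none (0 points).
  x = 9: rhs = 5, matching y values: none (0 points).
  x = 10: rhs = 20, matching y values: none (0 points).
  x = 11: rhs = 3, matching y values: 7, 16 (2 points).
  x = 12: rhs = 6, matching y values: 11, 12 (2 points).
  x = 13: rhs = 12, matching y values: 9, 14 (2 points).
  x = 14: rhs = 4, matching y values: 2, 21 (2 points).
  x = 15: rhs = 11, matching y values: none (0 points).
  x = 16: rhs = 16, matching y values: 4, 19 (2 points).
  x = 17: rhs = 2, matching y values: 5, 18 (2 points).
  x = 18: rhs = 21, matching y values: none (0 points).
  x = 19: rhs = 10, matching y values: none (0 points).
  x = 20: rhs = 21, matching y values: none (0 points).
  x = 21: rhs = 14, matching y values: none (0 points).
  x = 22: rhs = 18, matching y values: 8, 15 (2 points).
Total affine count: 20.
Full point count |E(F_23)| = 20 + 1 = 21.
Hasse bound: |21 − (23+1)| = |-3| = 3 ≤ 2√23 ≈ 9.5917 ✓.


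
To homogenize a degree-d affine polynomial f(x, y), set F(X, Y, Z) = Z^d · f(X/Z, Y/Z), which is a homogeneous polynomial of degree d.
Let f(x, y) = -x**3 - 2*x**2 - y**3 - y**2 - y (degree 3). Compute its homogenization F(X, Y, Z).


F(X, Y, Z) = -X**3 - 2*X**2*Z - Y**3 - Y**2*Z - Y*Z**2

deg(f) = 3.
Substitute x = X/Z, y = Y/Z into f, then multiply by Z^3.
  monomial -1·x^3·y^0 ↦ -1·X^3·Y^0·Z^0.
  monomial -2·x^2·y^0 ↦ -2·X^2·Y^0·Z^1.
  monomial -1·x^0·y^3 ↦ -1·X^0·Y^3·Z^0.
  monomial -1·x^0·y^2 ↦ -1·X^0·Y^2·Z^1.
  monomial -1·x^0·y^1 ↦ -1·X^0·Y^1·Z^2.
Collecting: F(X, Y, Z) = -X**3 - 2*X**2*Z - Y**3 - Y**2*Z - Y*Z**2.


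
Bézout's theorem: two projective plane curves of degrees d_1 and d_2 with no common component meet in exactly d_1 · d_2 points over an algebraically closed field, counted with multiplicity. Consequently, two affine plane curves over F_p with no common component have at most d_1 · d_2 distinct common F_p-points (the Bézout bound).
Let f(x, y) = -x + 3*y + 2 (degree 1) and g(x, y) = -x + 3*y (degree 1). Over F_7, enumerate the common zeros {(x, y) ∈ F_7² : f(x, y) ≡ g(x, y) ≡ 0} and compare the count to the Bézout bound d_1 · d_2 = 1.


Common zeros: ∅; count = 0; Bézout bound = 1.

deg(f) = 1, deg(g) = 1, so Bézout bound = 1.
Scan x ∈ F_7. For each x, list the y ∈ F_7 with f(x, y) ≡ 0 and those with g(x, y) ≡ 0 (mod 7); the common zeros in that column are the intersection.
  x = 0: f ≡ 0 at y ∈ {4}; g ≡ 0 at y ∈ {0}; common: ∅.
  x = 1: f ≡ 0 at y ∈ {2}; g ≡ 0 at y ∈ {5}; common: ∅.
  x = 2: f ≡ 0 at y ∈ {0}; g ≡ 0 at y ∈ {3}; common: ∅.
  x = 3: f ≡ 0 at y ∈ {5}; g ≡ 0 at y ∈ {1}; common: ∅.
  x = 4: f ≡ 0 at y ∈ {3}; g ≡ 0 at y ∈ {6}; common: ∅.
  x = 5: f ≡ 0 at y ∈ {1}; g ≡ 0 at y ∈ {4}; common: ∅.
  x = 6: f ≡ 0 at y ∈ {6}; g ≡ 0 at y ∈ {2}; common: ∅.
Collecting: common zeros = ∅, so the count is 0.
Comparison with the Bézout bound: 0 ≤ 1 = deg(f)·deg(g), as expected for curves with no common component (the affine F_7-count falls short of the bound because intersections may lie at infinity, over extension fields, or carry multiplicity).


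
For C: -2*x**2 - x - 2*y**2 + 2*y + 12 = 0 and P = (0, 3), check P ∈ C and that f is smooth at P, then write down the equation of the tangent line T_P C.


Tangent line at P: -x - 10*y + 30 = 0.

Step 1: f(0, 3) = 0, so P lies on C.
Step 2: partial derivatives
  f_x(x, y) = -4*x - 1, f_y(x, y) = 2 - 4*y.
  f_x(P) = -1, f_y(P) = -10 (gradient nonzero, so P is smooth).
Step 3: tangent line at P: -1·(x − 0) + -10·(y − 3) = 0.
Expanding: -x - 10*y + 30 = 0.


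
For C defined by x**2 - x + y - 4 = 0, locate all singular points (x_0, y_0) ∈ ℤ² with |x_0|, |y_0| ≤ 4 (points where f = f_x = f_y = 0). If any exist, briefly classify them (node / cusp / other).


No singular points in the scanned grid; C is smooth there.

Compute partial derivatives:
  f_x = 2*x - 1.
  f_y = 1.
f_y = 1 is a nonzero constant, so f_y never vanishes: no point (x, y) can satisfy f = f_x = f_y = 0. In particular no (x, y) ∈ {−4, ..., 4}² is singular; the curve is smooth.


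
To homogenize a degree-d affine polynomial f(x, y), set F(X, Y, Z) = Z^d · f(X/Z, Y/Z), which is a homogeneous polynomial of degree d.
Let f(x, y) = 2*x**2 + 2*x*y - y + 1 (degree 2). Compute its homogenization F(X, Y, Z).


F(X, Y, Z) = 2*X**2 + 2*X*Y - Y*Z + Z**2

deg(f) = 2.
Substitute x = X/Z, y = Y/Z into f, then multiply by Z^2.
  monomial 2·x^2·y^0 ↦ 2·X^2·Y^0·Z^0.
  monomial 2·x^1·y^1 ↦ 2·X^1·Y^1·Z^0.
  monomial -1·x^0·y^1 ↦ -1·X^0·Y^1·Z^1.
  monomial 1·x^0·y^0 ↦ 1·X^0·Y^0·Z^2.
Collecting: F(X, Y, Z) = 2*X**2 + 2*X*Y - Y*Z + Z**2.


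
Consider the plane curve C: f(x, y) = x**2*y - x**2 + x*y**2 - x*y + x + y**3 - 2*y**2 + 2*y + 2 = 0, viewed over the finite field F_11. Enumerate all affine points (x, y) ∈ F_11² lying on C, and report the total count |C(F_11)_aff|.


Affine F_11-points: {(2, 0), (4, 3), (7, 8), (8, 1), (8, 6), (8, 9), (9, 3), (9, 9), (10, 0), (10, 6), (10, 8)}; count = 11.

For each of the 121 pairs (x, y) ∈ F_11², evaluate f(x, y) mod 11. Record the zeros.
  x = 0: [0↦2, 1↦3, 2↦6, 3↦6, 4↦9, 5↦10, 6↦4, 7↦8, 8↦6, 9↦4, 10↦8]  zeros at y ∈ ∅
  x = 1: [0↦2, 1↦4, 2↦10, 3↦4, 4↦3, 5↦2, 6↦7, 7↦2, 8↦4, 9↦8, 10↦9]  zeros at y ∈ ∅
  x = 2: [0↦0, 1↦5, 2↦5, 3↦6, 4↦3, 5↦2, 6↦9, 7↦8, 8↦5, 9↦6, 10↦6]  zeros at y ∈ {0}
  x = 3: [0↦7, 1↦6, 2↦2, 3↦1, 4↦9, 5↦10, 6↦10, 7↦4, 8↦9, 9↦9, 10↦10]  zeros at y ∈ ∅
  x = 4: [0↦1, 1↦7, 2↦1, 3↦0, 4↦10, 5↦4, 6↦10, 7↦1, 8↦5, 9↦6, 10↦10]  zeros at y ∈ {3}
  x = 5: [0↦4, 1↦8, 2↦2, 3↦3, 4↦6, 5↦6, 6↦9, 7↦10, 8↦4, 9↦8, 10↦6]  zeros at y ∈ ∅
  x = 6: [0↦5, 1↦9, 2↦5, 3↦10, 4↦8, 5↦5, 6↦7, 7↦9, 8↦6, 9↦4, 10↦9]  zeros at y ∈ ∅
  x = 7: [0↦4, 1↦10, 2↦10, 3↦10, 4↦5, 5↦1, 6↦4, 7↦9, 8↦0, 9↦5, 10↦8]  zeros at y ∈ {8}
  x = 8: [0↦1, 1↦0, 2↦6, 3↦3, 4↦8, 5↦5, 6↦0, 7↦10, 8↦8, 9↦0, 10↦3]  zeros at y ∈ {1, 6, 9}
  x = 9: [0↦7, 1↦1, 2↦4, 3↦0, 4↦6, 5↦6, 6↦6, 7↦1, 8↦8, 9↦0, 10↦5]  zeros at y ∈ {3, 9}
  x = 10: [0↦0, 1↦2, 2↦4, 3↦1, 4↦10, 5↦4, 6↦0, 7↦4, 8↦0, 9↦5, 10↦3]  zeros at y ∈ {0, 6, 8}
Collecting zeros: affine points = {(2, 0), (4, 3), (7, 8), (8, 1), (8, 6), (8, 9), (9, 3), (9, 9), (10, 0), (10, 6), (10, 8)}.
Total count |C(F_11)_aff| = 11.


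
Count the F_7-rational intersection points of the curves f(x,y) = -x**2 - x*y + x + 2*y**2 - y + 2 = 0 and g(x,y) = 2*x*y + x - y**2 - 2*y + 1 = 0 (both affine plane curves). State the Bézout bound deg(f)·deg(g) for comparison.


Common zeros: {(1, 3), (4, 3), (6, 0)}; count = 3; Bézout bound = 4.

deg(f) = 2, deg(g) = 2, so Bézout bound = 4.
Scan x ∈ F_7. For each x, list the y ∈ F_7 with f(x, y) ≡ 0 and those with g(x, y) ≡ 0 (mod 7); the common zeros in that column are the intersection.
  x = 0: f ≡ 0 at y ∈ ∅; g ≡ 0 at y ∈ {2, 3}; common: ∅.
  x = 1: f ≡ 0 at y ∈ {3, 5}; g ≡ 0 at y ∈ {3, 4}; common: {3}.
  x = 2: f ≡ 0 at y ∈ {0, 5}; g ≡ 0 at y ∈ {3, 6}; common: ∅.
  x = 3: f ≡ 0 at y ∈ ∅; g ≡ 0 at y ∈ {1, 3}; common: ∅.
  x = 4: f ≡ 0 at y ∈ {3}; g ≡ 0 at y ∈ {3}; common: {3}.
  x = 5: f ≡ 0 at y ∈ ∅; g ≡ 0 at y ∈ {3, 5}; common: ∅.
  x = 6: f ≡ 0 at y ∈ {0}; g ≡ 0 at y ∈ {0, 3}; common: {0}.
Collecting: common zeros = {(1, 3), (4, 3), (6, 0)}, so the count is 3.
Comparison with the Bézout bound: 3 ≤ 4 = deg(f)·deg(g), as expected for curves with no common component (the affine F_7-count falls short of the bound because intersections may lie at infinity, over extension fields, or carry multiplicity).


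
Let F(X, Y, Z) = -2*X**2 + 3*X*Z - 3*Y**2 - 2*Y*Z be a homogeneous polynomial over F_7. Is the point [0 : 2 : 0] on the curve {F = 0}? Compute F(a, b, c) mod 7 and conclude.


F(0,2,0) ≡ 2 (mod 7); P is NOT on the curve.

Evaluate F(0, 2, 0) term-by-term (mod 7).
  -2*X**2 ↦ -2·0·1·1 = 0
  3*X*Z ↦ 3·0·1·0 = 0
  -3*Y**2 ↦ -3·1·4·1 = -12
  -2*Y*Z ↦ -2·1·2·0 = 0
Sum: F(0, 2, 0) = (0) + (0) + (-12) + (0) = -12.
Reducing mod 7: -12 ≡ 2 (mod 7).
Since F(a, b, c) ≡ 2 ≠ 0 (mod 7), P does NOT lie on the curve.


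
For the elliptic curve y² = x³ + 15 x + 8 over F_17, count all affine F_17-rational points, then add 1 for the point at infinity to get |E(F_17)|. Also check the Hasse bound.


Affine points = {(0, 5), (0, 12), (4, 8), (4, 9), (5, 2), (5, 15), (6, 5), (6, 12), (10, 6), (10, 11), (11, 5), (11, 12), (14, 2), (14, 15), (15, 2), (15, 15), (16, 3), (16, 14)}; affine count = 18; |E(F_17)| = 19.

Discriminant check: Δ ∝ 4a³ + 27b² = 4·15³ + 27·8² = 4·3375 + 27·64 ≡ 13 (mod 17). Nonzero ⇒ E is nonsingular.
For each x ∈ F_17, compute rhs = x³ + 15·x + 8 mod 17, then count y ∈ F_17 with y² ≡ rhs.
  x = 0: rhs = 8, matching y values: 5, 12 (2 points).
  x = 1: rhs = 7, matching y values: none (0 points).
  x = 2: rhs = 12, matching y values: none (0 points).
  x = 3: rhs = 12, matching y values: none (0 points).
  x = 4: rhs = 13, matching y values: 8, 9 (2 points).
  x = 5: rhs = 4, matching y values: 2, 15 (2 points).
  x = 6: rhs = 8, matching y values: 5, 12 (2 points).
  x = 7: rhs = 14, matching y values: none (0 points).
  x = 8: rhs = 11, matching y values: none (0 points).
  x = 9: rhs = 5, matching y values: none (0 points).
  x = 10: rhs = 2, matching y values: 6, 11 (2 points).
  x = 11: rhs = 8, matching y values: 5, 12 (2 points).
  x = 12: rhs = 12, matching y values: none (0 points).
  x = 13: rhs = 3, matching y values: none (0 points).
  x = 14: rhs = 4, matching y values: 2, 15 (2 points).
  x = 15: rhs = 4, matching y values: 2, 15 (2 points).
  x = 16: rhs = 9, matching y values: 3, 14 (2 points).
Total affine count: 18.
Full point count |E(F_17)| = 18 + 1 = 19.
Hasse bound: |19 − (17+1)| = |1| = 1 ≤ 2√17 ≈ 8.2462 ✓.


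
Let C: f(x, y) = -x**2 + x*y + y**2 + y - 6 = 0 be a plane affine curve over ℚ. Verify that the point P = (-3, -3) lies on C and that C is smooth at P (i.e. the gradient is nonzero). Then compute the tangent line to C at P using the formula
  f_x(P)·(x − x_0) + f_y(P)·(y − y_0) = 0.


Tangent line at P: 3*x - 8*y - 15 = 0.

Step 1: f(-3, -3) = 0, so P lies on C.
Step 2: partial derivatives
  f_x(x, y) = -2*x + y, f_y(x, y) = x + 2*y + 1.
  f_x(P) = 3, f_y(P) = -8 (gradient nonzero, so P is smooth).
Step 3: tangent line at P: 3·(x − -3) + -8·(y − -3) = 0.
Expanding: 3*x - 8*y - 15 = 0.


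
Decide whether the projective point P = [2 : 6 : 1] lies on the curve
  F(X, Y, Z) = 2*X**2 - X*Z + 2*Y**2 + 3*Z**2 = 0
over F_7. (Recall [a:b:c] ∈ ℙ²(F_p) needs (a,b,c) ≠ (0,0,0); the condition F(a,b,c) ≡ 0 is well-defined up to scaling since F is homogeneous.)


F(2,6,1) ≡ 4 (mod 7); P is NOT on the curve.

Evaluate F(2, 6, 1) term-by-term (mod 7).
  2*X**2 ↦ 2·4·1·1 = 8
  -X*Z ↦ -1·2·1·1 = -2
  2*Y**2 ↦ 2·1·36·1 = 72
  3*Z**2 ↦ 3·1·1·1 = 3
Sum: F(2, 6, 1) = (8) + (-2) + (72) + (3) = 81.
Reducing mod 7: 81 ≡ 4 (mod 7).
Since F(a, b, c) ≡ 4 ≠ 0 (mod 7), P does NOT lie on the curve.


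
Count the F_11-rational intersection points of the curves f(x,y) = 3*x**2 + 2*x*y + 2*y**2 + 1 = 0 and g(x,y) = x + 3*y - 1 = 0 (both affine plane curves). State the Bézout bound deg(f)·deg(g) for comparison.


Common zeros: {(0, 4), (9, 1)}; count = 2; Bézout bound = 2.

deg(f) = 2, deg(g) = 1, so Bézout bound = 2.
Scan x ∈ F_11. For each x, list the y ∈ F_11 with f(x, y) ≡ 0 and those with g(x, y) ≡ 0 (mod 11); the common zeros in that column are the intersection.
  x = 0: f ≡ 0 at y ∈ {4, 7}; g ≡ 0 at y ∈ {4}; common: {4}.
  x = 1: f ≡ 0 at y ∈ {4, 6}; g ≡ 0 at y ∈ {0}; common: ∅.
  x = 2: f ≡ 0 at y ∈ {10}; g ≡ 0 at y ∈ {7}; common: ∅.
  x = 3: f ≡ 0 at y ∈ ∅; g ≡ 0 at y ∈ {3}; common: ∅.
  x = 4: f ≡ 0 at y ∈ ∅; g ≡ 0 at y ∈ {10}; common: ∅.
  x = 5: f ≡ 0 at y ∈ {1, 5}; g ≡ 0 at y ∈ {6}; common: ∅.
  x = 6: f ≡ 0 at y ∈ {6, 10}; g ≡ 0 at y ∈ {2}; common: ∅.
  x = 7: f ≡ 0 at y ∈ ∅; g ≡ 0 at y ∈ {9}; common: ∅.
  x = 8: f ≡ 0 at y ∈ ∅; g ≡ 0 at y ∈ {5}; common: ∅.
  x = 9: f ≡ 0 at y ∈ {1}; g ≡ 0 at y ∈ {1}; common: {1}.
  x = 10: f ≡ 0 at y ∈ {5, 7}; g ≡ 0 at y ∈ {8}; common: ∅.
Collecting: common zeros = {(0, 4), (9, 1)}, so the count is 2.
Comparison with the Bézout bound: 2 ≤ 2 = deg(f)·deg(g), as expected for curves with no common component (the bound is attained).


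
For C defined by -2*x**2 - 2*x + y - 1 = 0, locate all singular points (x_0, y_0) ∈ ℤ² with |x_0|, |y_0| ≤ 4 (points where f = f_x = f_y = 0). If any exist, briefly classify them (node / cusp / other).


No singular points in the scanned grid; C is smooth there.

Compute partial derivatives:
  f_x = -4*x - 2.
  f_y = 1.
f_y = 1 is a nonzero constant, so f_y never vanishes: no point (x, y) can satisfy f = f_x = f_y = 0. In particular no (x, y) ∈ {−4, ..., 4}² is singular; the curve is smooth.


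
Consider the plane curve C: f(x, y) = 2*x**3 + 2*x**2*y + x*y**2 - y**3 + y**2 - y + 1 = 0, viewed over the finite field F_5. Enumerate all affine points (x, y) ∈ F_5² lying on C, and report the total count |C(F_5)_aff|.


Affine F_5-points: {(0, 1), (0, 2), (0, 3), (1, 1), (1, 2), (1, 4), (2, 2), (3, 0), (3, 1), (3, 3), (4, 3)}; count = 11.

For each of the 25 pairs (x, y) ∈ F_5², evaluate f(x, y) mod 5. Record the zeros.
  x = 0: [0↦1, 1↦0, 2↦0, 3↦0, 4↦4]  zeros at y ∈ {1, 2, 3}
  x = 1: [0↦3, 1↦0, 2↦0, 3↦2, 4↦0]  zeros at y ∈ {1, 2, 4}
  x = 2: [0↦2, 1↦1, 2↦0, 3↦3, 4↦4]  zeros at y ∈ {2}
  x = 3: [0↦0, 1↦0, 2↦2, 3↦0, 4↦3]  zeros at y ∈ {0, 1, 3}
  x = 4: [0↦4, 1↦4, 2↦3, 3↦0, 4↦4]  zeros at y ∈ {3}
Collecting zeros: affine points = {(0, 1), (0, 2), (0, 3), (1, 1), (1, 2), (1, 4), (2, 2), (3, 0), (3, 1), (3, 3), (4, 3)}.
Total count |C(F_5)_aff| = 11.


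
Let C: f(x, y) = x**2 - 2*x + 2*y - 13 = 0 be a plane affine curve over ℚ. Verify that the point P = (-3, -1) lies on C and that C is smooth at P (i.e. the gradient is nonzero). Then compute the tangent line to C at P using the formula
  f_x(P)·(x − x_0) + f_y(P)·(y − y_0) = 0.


Tangent line at P: -8*x + 2*y - 22 = 0.

Step 1: f(-3, -1) = 0, so P lies on C.
Step 2: partial derivatives
  f_x(x, y) = 2*x - 2, f_y(x, y) = 2.
  f_x(P) = -8, f_y(P) = 2 (gradient nonzero, so P is smooth).
Step 3: tangent line at P: -8·(x − -3) + 2·(y − -1) = 0.
Expanding: -8*x + 2*y - 22 = 0.


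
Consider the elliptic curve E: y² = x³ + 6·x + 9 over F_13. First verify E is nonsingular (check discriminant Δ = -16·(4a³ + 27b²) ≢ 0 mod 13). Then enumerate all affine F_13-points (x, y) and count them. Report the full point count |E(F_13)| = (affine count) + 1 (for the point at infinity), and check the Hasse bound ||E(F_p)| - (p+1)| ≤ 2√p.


Affine points = {(0, 3), (0, 10), (1, 4), (1, 9), (2, 4), (2, 9), (6, 1), (6, 12), (7, 2), (7, 11), (8, 6), (8, 7), (9, 5), (9, 8), (10, 4), (10, 9)}; affine count = 16; |E(F_13)| = 17.

Discriminant check: Δ ∝ 4a³ + 27b² = 4·6³ + 27·9² = 4·216 + 27·81 ≡ 9 (mod 13). Nonzero ⇒ E is nonsingular.
For each x ∈ F_13, compute rhs = x³ + 6·x + 9 mod 13, then count y ∈ F_13 with y² ≡ rhs.
  x = 0: rhs = 9, matching y values: 3, 10 (2 points).
  x = 1: rhs = 3, matching y values: 4, 9 (2 points).
  x = 2: rhs = 3, matching y values: 4, 9 (2 points).
  x = 3: rhs = 2, matching y values: none (0 points).
  x = 4: rhs = 6, matching y values: none (0 points).
  x = 5: rhs = 8, matching y values: none (0 points).
  x = 6: rhs = 1, matching y values: 1, 12 (2 points).
  x = 7: rhs = 4, matching y values: 2, 11 (2 points).
  x = 8: rhs = 10, matching y values: 6, 7 (2 points).
  x = 9: rhs = 12, matching y values: 5, 8 (2 points).
  x = 10: rhs = 3, matching y values: 4, 9 (2 points).
  x = 11: rhs = 2, matching y values: none (0 points).
  x = 12: rhs = 2, matching y values: none (0 points).
Total affine count: 16.
Full point count |E(F_13)| = 16 + 1 = 17.
Hasse bound: |17 − (13+1)| = |3| = 3 ≤ 2√13 ≈ 7.2111 ✓.


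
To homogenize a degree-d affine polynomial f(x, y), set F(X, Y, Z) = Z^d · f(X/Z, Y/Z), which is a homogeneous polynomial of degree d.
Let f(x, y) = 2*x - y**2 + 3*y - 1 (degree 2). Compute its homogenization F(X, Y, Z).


F(X, Y, Z) = 2*X*Z - Y**2 + 3*Y*Z - Z**2

deg(f) = 2.
Substitute x = X/Z, y = Y/Z into f, then multiply by Z^2.
  monomial 2·x^1·y^0 ↦ 2·X^1·Y^0·Z^1.
  monomial -1·x^0·y^2 ↦ -1·X^0·Y^2·Z^0.
  monomial 3·x^0·y^1 ↦ 3·X^0·Y^1·Z^1.
  monomial -1·x^0·y^0 ↦ -1·X^0·Y^0·Z^2.
Collecting: F(X, Y, Z) = 2*X*Z - Y**2 + 3*Y*Z - Z**2.


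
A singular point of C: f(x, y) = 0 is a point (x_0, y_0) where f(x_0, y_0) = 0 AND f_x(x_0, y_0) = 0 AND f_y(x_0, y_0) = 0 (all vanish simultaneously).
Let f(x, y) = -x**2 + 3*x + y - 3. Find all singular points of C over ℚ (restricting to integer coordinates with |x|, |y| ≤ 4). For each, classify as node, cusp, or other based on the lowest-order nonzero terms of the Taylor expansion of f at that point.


No singular points in the scanned grid; C is smooth there.

Compute partial derivatives:
  f_x = 3 - 2*x.
  f_y = 1.
f_y = 1 is a nonzero constant, so f_y never vanishes: no point (x, y) can satisfy f = f_x = f_y = 0. In particular no (x, y) ∈ {−4, ..., 4}² is singular; the curve is smooth.


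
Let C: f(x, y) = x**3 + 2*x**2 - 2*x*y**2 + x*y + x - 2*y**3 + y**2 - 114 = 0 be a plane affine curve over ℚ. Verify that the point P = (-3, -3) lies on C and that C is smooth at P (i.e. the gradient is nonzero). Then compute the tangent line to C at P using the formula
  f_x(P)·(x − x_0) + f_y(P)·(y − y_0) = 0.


Tangent line at P: -5*x - 99*y - 312 = 0.

Step 1: f(-3, -3) = 0, so P lies on C.
Step 2: partial derivatives
  f_x(x, y) = 3*x**2 + 4*x - 2*y**2 + y + 1, f_y(x, y) = -4*x*y + x - 6*y**2 + 2*y.
  f_x(P) = -5, f_y(P) = -99 (gradient nonzero, so P is smooth).
Step 3: tangent line at P: -5·(x − -3) + -99·(y − -3) = 0.
Expanding: -5*x - 99*y - 312 = 0.


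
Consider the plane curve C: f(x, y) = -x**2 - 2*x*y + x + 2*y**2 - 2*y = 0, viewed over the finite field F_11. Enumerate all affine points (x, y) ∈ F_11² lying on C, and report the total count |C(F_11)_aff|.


Affine F_11-points: {(0, 0), (0, 1), (1, 0), (1, 2), (4, 6), (4, 10), (7, 2), (7, 6), (10, 1), (10, 10)}; count = 10.

For each of the 121 pairs (x, y) ∈ F_11², evaluate f(x, y) mod 11. Record the zeros.
  x = 0: [0↦0, 1↦0, 2↦4, 3↦1, 4↦2, 5↦7, 6↦5, 7↦7, 8↦2, 9↦1, 10↦4]  zeros at y ∈ {0, 1}
  x = 1: [0↦0, 1↦9, 2↦0, 3↦6, 4↦5, 5↦8, 6↦4, 7↦4, 8↦8, 9↦5, 10↦6]  zeros at y ∈ {0, 2}
  x = 2: [0↦9, 1↦5, 2↦5, 3↦9, 4↦6, 5↦7, 6↦1, 7↦10, 8↦1, 9↦7, 10↦6]  zeros at y ∈ ∅
  x = 3: [0↦5, 1↦10, 2↦8, 3↦10, 4↦5, 5↦4, 6↦7, 7↦3, 8↦3, 9↦7, 10↦4]  zeros at y ∈ ∅
  x = 4: [0↦10, 1↦2, 2↦9, 3↦9, 4↦2, 5↦10, 6↦0, 7↦5, 8↦3, 9↦5, 10↦0]  zeros at y ∈ {6, 10}
  x = 5: [0↦2, 1↦3, 2↦8, 3↦6, 4↦8, 5↦3, 6↦2, 7↦5, 8↦1, 9↦1, 10↦5]  zeros at y ∈ ∅
  x = 6: [0↦3, 1↦2, 2↦5, 3↦1, 4↦1, 5↦5, 6↦2, 7↦3, 8↦8, 9↦6, 10↦8]  zeros at y ∈ ∅
  x = 7: [0↦2, 1↦10, 2↦0, 3↦5, 4↦3, 5↦5, 6↦0, 7↦10, 8↦2, 9↦9, 10↦9]  zeros at y ∈ {2, 6}
  x = 8: [0↦10, 1↦5, 2↦4, 3↦7, 4↦3, 5↦3, 6↦7, 7↦4, 8↦5, 9↦10, 10↦8]  zeros at y ∈ ∅
  x = 9: [0↦5, 1↦9, 2↦6, 3↦7, 4↦1, 5↦10, 6↦1, 7↦7, 8↦6, 9↦9, 10↦5]  zeros at y ∈ ∅
  x = 10: [0↦9, 1↦0, 2↦6, 3↦5, 4↦8, 5↦4, 6↦4, 7↦8, 8↦5, 9↦6, 10↦0]  zeros at y ∈ {1, 10}
Collecting zeros: affine points = {(0, 0), (0, 1), (1, 0), (1, 2), (4, 6), (4, 10), (7, 2), (7, 6), (10, 1), (10, 10)}.
Total count |C(F_11)_aff| = 10.


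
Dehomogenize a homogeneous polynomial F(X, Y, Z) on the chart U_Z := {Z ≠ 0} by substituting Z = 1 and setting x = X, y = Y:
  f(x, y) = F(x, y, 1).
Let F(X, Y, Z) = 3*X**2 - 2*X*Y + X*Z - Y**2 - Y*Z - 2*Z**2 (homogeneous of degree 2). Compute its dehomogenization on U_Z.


f(x, y) = 3*x**2 - 2*x*y + x - y**2 - y - 2

On U_Z we set Z = 1. Each monomial c·X^i·Y^j·Z^k in F becomes c·x^i·y^j·1^k = c·x^i·y^j.
Substituting Z = 1: F(X, Y, 1) = 3*x**2 - 2*x*y + x - y**2 - y - 2.
Note: deg(f) ≤ deg(F) = 2; strict inequality happens when F is divisible by Z (lost terms).


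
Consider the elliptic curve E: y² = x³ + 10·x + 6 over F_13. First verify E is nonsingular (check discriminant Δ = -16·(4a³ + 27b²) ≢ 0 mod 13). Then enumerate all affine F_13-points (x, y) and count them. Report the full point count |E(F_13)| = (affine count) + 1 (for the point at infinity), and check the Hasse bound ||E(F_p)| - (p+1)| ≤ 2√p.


Affine points = {(1, 2), (1, 11), (5, 5), (5, 8), (6, 3), (6, 10), (7, 4), (7, 9), (8, 0), (10, 1), (10, 12), (11, 2), (11, 11)}; affine count = 13; |E(F_13)| = 14.

Discriminant check: Δ ∝ 4a³ + 27b² = 4·10³ + 27·6² = 4·1000 + 27·36 ≡ 6 (mod 13). Nonzero ⇒ E is nonsingular.
For each x ∈ F_13, compute rhs = x³ + 10·x + 6 mod 13, then count y ∈ F_13 with y² ≡ rhs.
  x = 0: rhs = 6, matching y values: none (0 points).
  x = 1: rhs = 4, matching y values: 2, 11 (2 points).
  x = 2: rhs = 8, matching y values: none (0 points).
  x = 3: rhs = 11, matching y values: none (0 points).
  x = 4: rhs = 6, matching y values: none (0 points).
  x = 5: rhs = 12, matching y values: 5, 8 (2 points).
  x = 6: rhs = 9, matching y values: 3, 10 (2 points).
  x = 7: rhs = 3, matching y values: 4, 9 (2 points).
  x = 8: rhs = 0, matching y values: 0 (1 points).
  x = 9: rhs = 6, matching y values: none (0 points).
  x = 10: rhs = 1, matching y values: 1, 12 (2 points).
  x = 11: rhs = 4, matching y values: 2, 11 (2 points).
  x = 12: rhs = 8, matching y values: none (0 points).
Total affine count: 13.
Full point count |E(F_13)| = 13 + 1 = 14.
Hasse bound: |14 − (13+1)| = |0| = 0 ≤ 2√13 ≈ 7.2111 ✓.


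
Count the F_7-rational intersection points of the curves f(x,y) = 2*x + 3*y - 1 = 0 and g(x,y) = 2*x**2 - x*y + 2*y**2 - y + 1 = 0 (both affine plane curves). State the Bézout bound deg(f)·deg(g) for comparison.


Common zeros: {(1, 2), (2, 6)}; count = 2; Bézout bound = 2.

deg(f) = 1, deg(g) = 2, so Bézout bound = 2.
Scan x ∈ F_7. For each x, list the y ∈ F_7 with f(x, y) ≡ 0 and those with g(x, y) ≡ 0 (mod 7); the common zeros in that column are the intersection.
  x = 0: f ≡ 0 at y ∈ {5}; g ≡ 0 at y ∈ {2}; common: ∅.
  x = 1: f ≡ 0 at y ∈ {2}; g ≡ 0 at y ∈ {2, 6}; common: {2}.
  x = 2: f ≡ 0 at y ∈ {6}; g ≡ 0 at y ∈ {6}; common: {6}.
  x = 3: f ≡ 0 at y ∈ {3}; g ≡ 0 at y ∈ {4, 5}; common: ∅.
  x = 4: f ≡ 0 at y ∈ {0}; g ≡ 0 at y ∈ ∅; common: ∅.
  x = 5: f ≡ 0 at y ∈ {4}; g ≡ 0 at y ∈ ∅; common: ∅.
  x = 6: f ≡ 0 at y ∈ {1}; g ≡ 0 at y ∈ {3, 4}; common: ∅.
Collecting: common zeros = {(1, 2), (2, 6)}, so the count is 2.
Comparison with the Bézout bound: 2 ≤ 2 = deg(f)·deg(g), as expected for curves with no common component (the bound is attained).


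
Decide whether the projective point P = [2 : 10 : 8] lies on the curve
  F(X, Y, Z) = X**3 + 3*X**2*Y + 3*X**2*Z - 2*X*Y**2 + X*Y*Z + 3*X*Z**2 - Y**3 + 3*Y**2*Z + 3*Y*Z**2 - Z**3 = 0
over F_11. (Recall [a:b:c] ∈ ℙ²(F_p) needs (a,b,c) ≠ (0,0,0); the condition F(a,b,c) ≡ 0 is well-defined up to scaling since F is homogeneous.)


F(2,10,8) ≡ 8 (mod 11); P is NOT on the curve.

Evaluate F(2, 10, 8) term-by-term (mod 11).
  X**3 ↦ 1·8·1·1 = 8
  3*X**2*Y ↦ 3·4·10·1 = 120
  3*X**2*Z ↦ 3·4·1·8 = 96
  -2*X*Y**2 ↦ -2·2·100·1 = -400
  X*Y*Z ↦ 1·2·10·8 = 160
  3*X*Z**2 ↦ 3·2·1·64 = 384
  -Y**3 ↦ -1·1·1000·1 = -1000
  3*Y**2*Z ↦ 3·1·100·8 = 2400
  3*Y*Z**2 ↦ 3·1·10·64 = 1920
  -Z**3 ↦ -1·1·1·512 = -512
Sum: F(2, 10, 8) = (8) + (120) + (96) + (-400) + (160) + (384) + (-1000) + (2400) + (1920) + (-512) = 3176.
Reducing mod 11: 3176 ≡ 8 (mod 11).
Since F(a, b, c) ≡ 8 ≠ 0 (mod 11), P does NOT lie on the curve.


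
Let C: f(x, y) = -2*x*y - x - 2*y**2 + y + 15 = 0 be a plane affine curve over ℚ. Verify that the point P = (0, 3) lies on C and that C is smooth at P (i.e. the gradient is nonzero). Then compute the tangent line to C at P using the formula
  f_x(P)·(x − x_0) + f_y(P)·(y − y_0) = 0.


Tangent line at P: -7*x - 11*y + 33 = 0.

Step 1: f(0, 3) = 0, so P lies on C.
Step 2: partial derivatives
  f_x(x, y) = -2*y - 1, f_y(x, y) = -2*x - 4*y + 1.
  f_x(P) = -7, f_y(P) = -11 (gradient nonzero, so P is smooth).
Step 3: tangent line at P: -7·(x − 0) + -11·(y − 3) = 0.
Expanding: -7*x - 11*y + 33 = 0.


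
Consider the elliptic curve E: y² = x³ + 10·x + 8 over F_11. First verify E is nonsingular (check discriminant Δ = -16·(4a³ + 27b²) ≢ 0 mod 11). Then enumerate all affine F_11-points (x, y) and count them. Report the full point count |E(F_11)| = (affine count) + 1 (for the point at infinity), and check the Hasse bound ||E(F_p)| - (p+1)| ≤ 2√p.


Affine points = {(2, 5), (2, 6), (6, 3), (6, 8), (7, 5), (7, 6)}; affine count = 6; |E(F_11)| = 7.

Discriminant check: Δ ∝ 4a³ + 27b² = 4·10³ + 27·8² = 4·1000 + 27·64 ≡ 8 (mod 11). Nonzero ⇒ E is nonsingular.
For each x ∈ F_11, compute rhs = x³ + 10·x + 8 mod 11, then count y ∈ F_11 with y² ≡ rhs.
  x = 0: rhs = 8, matching y values: none (0 points).
  x = 1: rhs = 8, matching y values: none (0 points).
  x = 2: rhs = 3, matching y values: 5, 6 (2 points).
  x = 3: rhs = 10, matching y values: none (0 points).
  x = 4: rhs = 2, matching y values: none (0 points).
  x = 5: rhs = 7, matching y values: none (0 points).
  x = 6: rhs = 9, matching y values: 3, 8 (2 points).
  x = 7: rhs = 3, matching y values: 5, 6 (2 points).
  x = 8: rhs = 6, matching y values: none (0 points).
  x = 9: rhs = 2, matching y values: none (0 points).
  x = 10: rhs = 8, matching y values: none (0 points).
Total affine count: 6.
Full point count |E(F_11)| = 6 + 1 = 7.
Hasse bound: |7 − (11+1)| = |-5| = 5 ≤ 2√11 ≈ 6.6332 ✓.


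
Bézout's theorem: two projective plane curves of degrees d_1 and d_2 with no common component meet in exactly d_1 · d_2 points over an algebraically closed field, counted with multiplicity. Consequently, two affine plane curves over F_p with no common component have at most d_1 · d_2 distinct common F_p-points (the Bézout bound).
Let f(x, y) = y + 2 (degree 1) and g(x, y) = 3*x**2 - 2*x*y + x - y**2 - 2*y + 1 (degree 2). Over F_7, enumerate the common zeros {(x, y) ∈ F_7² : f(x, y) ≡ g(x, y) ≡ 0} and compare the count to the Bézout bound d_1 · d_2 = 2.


Common zeros: ∅; count = 0; Bézout bound = 2.

deg(f) = 1, deg(g) = 2, so Bézout bound = 2.
Scan x ∈ F_7. For each x, list the y ∈ F_7 with f(x, y) ≡ 0 and those with g(x, y) ≡ 0 (mod 7); the common zeros in that column are the intersection.
  x = 0: f ≡ 0 at y ∈ {5}; g ≡ 0 at y ∈ {2, 3}; common: ∅.
  x = 1: f ≡ 0 at y ∈ {5}; g ≡ 0 at y ∈ {1, 2}; common: ∅.
  x = 2: f ≡ 0 at y ∈ {5}; g ≡ 0 at y ∈ ∅; common: ∅.
  x = 3: f ≡ 0 at y ∈ {5}; g ≡ 0 at y ∈ ∅; common: ∅.
  x = 4: f ≡ 0 at y ∈ {5}; g ≡ 0 at y ∈ {1, 3}; common: ∅.
  x = 5: f ≡ 0 at y ∈ {5}; g ≡ 0 at y ∈ ∅; common: ∅.
  x = 6: f ≡ 0 at y ∈ {5}; g ≡ 0 at y ∈ ∅; common: ∅.
Collecting: common zeros = ∅, so the count is 0.
Comparison with the Bézout bound: 0 ≤ 2 = deg(f)·deg(g), as expected for curves with no common component (the affine F_7-count falls short of the bound because intersections may lie at infinity, over extension fields, or carry multiplicity).


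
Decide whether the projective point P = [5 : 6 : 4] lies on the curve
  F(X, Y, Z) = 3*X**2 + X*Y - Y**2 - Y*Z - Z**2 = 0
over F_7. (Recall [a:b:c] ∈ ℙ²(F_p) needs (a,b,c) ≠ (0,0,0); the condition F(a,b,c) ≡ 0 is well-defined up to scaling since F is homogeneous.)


F(5,6,4) ≡ 1 (mod 7); P is NOT on the curve.

Evaluate F(5, 6, 4) term-by-term (mod 7).
  3*X**2 ↦ 3·25·1·1 = 75
  X*Y ↦ 1·5·6·1 = 30
  -Y**2 ↦ -1·1·36·1 = -36
  -Y*Z ↦ -1·1·6·4 = -24
  -Z**2 ↦ -1·1·1·16 = -16
Sum: F(5, 6, 4) = (75) + (30) + (-36) + (-24) + (-16) = 29.
Reducing mod 7: 29 ≡ 1 (mod 7).
Since F(a, b, c) ≡ 1 ≠ 0 (mod 7), P does NOT lie on the curve.


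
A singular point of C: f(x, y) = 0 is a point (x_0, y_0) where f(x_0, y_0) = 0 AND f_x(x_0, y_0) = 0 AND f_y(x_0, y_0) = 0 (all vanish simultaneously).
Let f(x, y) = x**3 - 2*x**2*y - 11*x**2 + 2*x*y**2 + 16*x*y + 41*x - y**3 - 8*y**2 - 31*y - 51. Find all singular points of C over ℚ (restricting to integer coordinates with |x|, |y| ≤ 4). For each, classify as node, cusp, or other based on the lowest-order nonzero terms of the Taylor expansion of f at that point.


Singular points: {(3, -1)}; classification: cusp.

Compute partial derivatives:
  f_x = 3*x**2 - 4*x*y - 22*x + 2*y**2 + 16*y + 41.
  f_y = -2*x**2 + 4*x*y + 16*x - 3*y**2 - 16*y - 31.
Scan x_0 ∈ {−4, ..., 4}. For each x_0, f_y(x_0, y) is a polynomial in y; find its integer roots y ∈ {−4, ..., 4}, then test f_x and f at those candidates.
  x = -4: f_y(-4, y) = -3*y**2 - 32*y - 127; no integer root y with |y| ≤ 4.
  x = -3: f_y(-3, y) = -3*y**2 - 28*y - 97; no integer root y with |y| ≤ 4.
  x = -2: f_y(-2, y) = -3*y**2 - 24*y - 71; no integer root y with |y| ≤ 4.
  x = -1: f_y(-1, y) = -3*y**2 - 20*y - 49; no integer root y with |y| ≤ 4.
  x = 0: f_y(0, y) = -3*y**2 - 16*y - 31; no integer root y with |y| ≤ 4.
  x = 1: f_y(1, y) = -3*y**2 - 12*y - 17; no integer root y with |y| ≤ 4.
  x = 2: f_y(2, y) = -3*y**2 - 8*y - 7; no integer root y with |y| ≤ 4.
  x = 3: f_y(3, y) = -3*y**2 - 4*y - 1; vanishes at y ∈ {-1}. (3, -1): f_x = 0, f = 0 — SINGULAR.
  x = 4: f_y(4, y) = 1 - 3*y**2; no integer root y with |y| ≤ 4.
Only singular point on the grid: (3, -1).
Classify: substitute x = 3 + u, y = -1 + v and expand: f = u**3 - 2*u**2*v + 2*u*v**2 - v**3 + v**2.
No constant or linear terms (consistent with a singular point). Quadratic part: v**2. Cubic part: u**3 - 2*u**2*v + 2*u*v**2 - v**3.
The quadratic part v**2 is a perfect square, so there is a single (double) tangent line v = 0, i.e. y = -1. Restricting the cubic part to that line (v = 0) leaves u**3 ≠ 0, so f is not divisible by v and the branch is v² ≈ -u**3 to lowest order — this is a cusp.
Classification: cusp.


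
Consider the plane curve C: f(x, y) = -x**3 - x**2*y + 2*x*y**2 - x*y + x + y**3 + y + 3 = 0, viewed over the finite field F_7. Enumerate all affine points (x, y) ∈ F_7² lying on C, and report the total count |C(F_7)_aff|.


Affine F_7-points: {(0, 5), (2, 4), (3, 0)}; count = 3.

For each of the 49 pairs (x, y) ∈ F_7², evaluate f(x, y) mod 7. Record the zeros.
  x = 0: [0↦3, 1↦5, 2↦6, 3↦5, 4↦1, 5↦0, 6↦1]  zeros at y ∈ {5}
  x = 1: [0↦3, 1↦5, 2↦3, 3↦3, 4↦4, 5↦5, 6↦5]  zeros at y ∈ ∅
  x = 2: [0↦4, 1↦4, 2↦4, 3↦3, 4↦0, 5↦1, 6↦5]  zeros at y ∈ {4}
  x = 3: [0↦0, 1↦3, 2↦3, 3↦6, 4↦4, 5↦3, 6↦2]  zeros at y ∈ {0}
  x = 4: [0↦6, 1↦3, 2↦1, 3↦6, 4↦3, 5↦5, 6↦4]  zeros at y ∈ ∅
  x = 5: [0↦2, 1↦5, 2↦6, 3↦4, 4↦5, 5↦1, 6↦5]  zeros at y ∈ ∅
  x = 6: [0↦3, 1↦3, 2↦5, 3↦1, 4↦4, 5↦6, 6↦6]  zeros at y ∈ ∅
Collecting zeros: affine points = {(0, 5), (2, 4), (3, 0)}.
Total count |C(F_7)_aff| = 3.


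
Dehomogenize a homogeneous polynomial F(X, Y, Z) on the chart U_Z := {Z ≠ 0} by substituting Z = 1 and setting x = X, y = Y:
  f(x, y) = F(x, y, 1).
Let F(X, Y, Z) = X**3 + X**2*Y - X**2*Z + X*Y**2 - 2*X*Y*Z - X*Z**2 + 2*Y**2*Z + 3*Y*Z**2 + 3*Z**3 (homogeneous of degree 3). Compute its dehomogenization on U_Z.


f(x, y) = x**3 + x**2*y - x**2 + x*y**2 - 2*x*y - x + 2*y**2 + 3*y + 3

On U_Z we set Z = 1. Each monomial c·X^i·Y^j·Z^k in F becomes c·x^i·y^j·1^k = c·x^i·y^j.
Substituting Z = 1: F(X, Y, 1) = x**3 + x**2*y - x**2 + x*y**2 - 2*x*y - x + 2*y**2 + 3*y + 3.
Note: deg(f) ≤ deg(F) = 3; strict inequality happens when F is divisible by Z (lost terms).


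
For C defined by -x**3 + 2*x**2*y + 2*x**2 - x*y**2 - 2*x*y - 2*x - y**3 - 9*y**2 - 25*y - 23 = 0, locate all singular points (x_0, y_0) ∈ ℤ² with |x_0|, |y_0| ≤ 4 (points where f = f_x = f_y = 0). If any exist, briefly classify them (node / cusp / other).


Singular points: {(-1, -3)}; classification: node.

Compute partial derivatives:
  f_x = -3*x**2 + 4*x*y + 4*x - y**2 - 2*y - 2.
  f_y = 2*x**2 - 2*x*y - 2*x - 3*y**2 - 18*y - 25.
Scan x_0 ∈ {−4, ..., 4}. For each x_0, f_y(x_0, y) is a polynomial in y; find its integer roots y ∈ {−4, ..., 4}, then test f_x and f at those candidates.
  x = -4: f_y(-4, y) = -3*y**2 - 10*y + 15; no integer root y with |y| ≤ 4.
  x = -3: f_y(-3, y) = -3*y**2 - 12*y - 1; no integer root y with |y| ≤ 4.
  x = -2: f_y(-2, y) = -3*y**2 - 14*y - 13; no integer root y with |y| ≤ 4.
  x = -1: f_y(-1, y) = -3*y**2 - 16*y - 21; vanishes at y ∈ {-3}. (-1, -3): f_x = 0, f = 0 — SINGULAR.
  x = 0: f_y(0, y) = -3*y**2 - 18*y - 25; no integer root y with |y| ≤ 4.
  x = 1: f_y(1, y) = -3*y**2 - 20*y - 25; no integer root y with |y| ≤ 4.
  x = 2: f_y(2, y) = -3*y**2 - 22*y - 21; no integer root y with |y| ≤ 4.
  x = 3: f_y(3, y) = -3*y**2 - 24*y - 13; no integer root y with |y| ≤ 4.
  x = 4: f_y(4, y) = -3*y**2 - 26*y - 1; no integer root y with |y| ≤ 4.
Only singular point on the grid: (-1, -3).
Classify: substitute x = -1 + u, y = -3 + v and expand: f = -u**3 + 2*u**2*v - u**2 - u*v**2 - v**3 + v**2.
No constant or linear terms (consistent with a singular point). Quadratic part: -u**2 + v**2. Cubic part: -u**3 + 2*u**2*v - u*v**2 - v**3.
The quadratic part v**2 - u**2 = (v − u)(v + u) splits into two distinct linear factors, so there are two distinct tangent lines y − -3 = ±(x − -1) — this is a node (ordinary double point).
Classification: node.


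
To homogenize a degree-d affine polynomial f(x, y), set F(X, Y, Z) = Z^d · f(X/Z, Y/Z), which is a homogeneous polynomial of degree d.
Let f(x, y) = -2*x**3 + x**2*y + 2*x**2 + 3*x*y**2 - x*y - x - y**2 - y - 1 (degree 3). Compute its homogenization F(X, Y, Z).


F(X, Y, Z) = -2*X**3 + X**2*Y + 2*X**2*Z + 3*X*Y**2 - X*Y*Z - X*Z**2 - Y**2*Z - Y*Z**2 - Z**3

deg(f) = 3.
Substitute x = X/Z, y = Y/Z into f, then multiply by Z^3.
  monomial -2·x^3·y^0 ↦ -2·X^3·Y^0·Z^0.
  monomial 1·x^2·y^1 ↦ 1·X^2·Y^1·Z^0.
  monomial 2·x^2·y^0 ↦ 2·X^2·Y^0·Z^1.
  monomial 3·x^1·y^2 ↦ 3·X^1·Y^2·Z^0.
  monomial -1·x^1·y^1 ↦ -1·X^1·Y^1·Z^1.
  monomial -1·x^1·y^0 ↦ -1·X^1·Y^0·Z^2.
  monomial -1·x^0·y^2 ↦ -1·X^0·Y^2·Z^1.
  monomial -1·x^0·y^1 ↦ -1·X^0·Y^1·Z^2.
  monomial -1·x^0·y^0 ↦ -1·X^0·Y^0·Z^3.
Collecting: F(X, Y, Z) = -2*X**3 + X**2*Y + 2*X**2*Z + 3*X*Y**2 - X*Y*Z - X*Z**2 - Y**2*Z - Y*Z**2 - Z**3.
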